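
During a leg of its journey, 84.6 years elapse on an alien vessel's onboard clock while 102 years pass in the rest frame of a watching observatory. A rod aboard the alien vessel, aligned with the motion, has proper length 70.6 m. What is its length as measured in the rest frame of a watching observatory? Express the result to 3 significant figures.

58.6 m

From Δt = γΔτ: γ = 102/84.6 = 1.20567.
The rod contracts by the same γ: 70.6 m / 1.20567 = 58.6 m.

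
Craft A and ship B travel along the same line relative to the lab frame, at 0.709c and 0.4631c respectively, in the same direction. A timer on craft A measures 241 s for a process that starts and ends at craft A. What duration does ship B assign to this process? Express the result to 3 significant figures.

Transform craft A's velocity into ship B's frame: (0.709 − 0.4631)/(1 − 0.709·0.4631) = 0.2459/0.6716621, so the relative speed is 0.36611c.
γ for this relative speed: γ = 1/√(1 − 0.134037) = 1.0746.
The clock on craft A records proper time, so ship B measures Δt = γΔτ = 1.0746 × 241 = 259 s.

259 s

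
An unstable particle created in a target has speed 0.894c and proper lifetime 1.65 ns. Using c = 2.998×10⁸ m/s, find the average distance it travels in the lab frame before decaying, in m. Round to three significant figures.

γ = 1/√(1 − β²) = 1/√(1 − 0.799236) = 1/√0.200764 = 1/0.448067 = 2.2318.
Lab-frame lifetime: Δt = γτ = 2.2318 × 1.65 ns = 3.6825 ns.
Distance: d = vΔt = 0.894 × 2.998×10⁸ m/s × 3.6825×10^-9 s = 0.987 m.

0.987 m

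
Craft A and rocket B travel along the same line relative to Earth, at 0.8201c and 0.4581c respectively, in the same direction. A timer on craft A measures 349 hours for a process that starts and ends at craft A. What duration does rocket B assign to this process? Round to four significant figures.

428.4 hours

The velocity of craft A relative to rocket B is (0.8201 − 0.4581)c / (1 − 0.8201×0.4581) = 0.57984c; relative speed 0.57984c.
At |u| = 0.57984c, γ = (1 − 0.336214)^(−1/2) = 1.2274.
The clock on craft A records proper time, so rocket B measures Δt = γΔτ = 1.2274 × 349 = 428.4 hours.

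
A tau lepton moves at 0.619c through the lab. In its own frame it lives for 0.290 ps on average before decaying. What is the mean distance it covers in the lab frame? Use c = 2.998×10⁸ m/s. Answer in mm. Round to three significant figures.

With β = 0.619, γ = 1/√(1 − 0.619²) = 1/√0.616839 = 1.2733.
Lab-frame lifetime: Δt = γτ = 1.2733 × 0.290 ps = 0.36926 ps.
Distance: d = vΔt = 0.619 × 2.998×10⁸ m/s × 3.6926×10^-13 s = 6.85×10^-5 m = 0.0685 mm.

0.0685 mm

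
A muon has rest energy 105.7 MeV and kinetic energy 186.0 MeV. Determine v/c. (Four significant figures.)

0.9320

γ = 1 + K/(mc²) = 1 + 186.0/105.7 = 2.7597.
β = √(1 − 1/γ²) = √(1 − 0.131303) = √0.868697 = 0.9320.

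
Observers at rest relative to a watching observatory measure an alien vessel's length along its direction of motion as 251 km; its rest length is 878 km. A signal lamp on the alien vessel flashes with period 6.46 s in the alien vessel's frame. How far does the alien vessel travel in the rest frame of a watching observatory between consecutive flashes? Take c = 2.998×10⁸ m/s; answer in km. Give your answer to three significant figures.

Length contraction gives γ = L₀/L = 878/251 = 3.49801.
β = √(1 − 1/γ²) = 0.95827. Lab-frame period = γτ = 3.49801×6.46 s = 22.597 s. Distance = βc × γτ = 0.95827 × 2.998×10⁸ m/s × 22.597 s = 6.4919×10^9 m = 6.49×10^6 km.

6.49×10^6 km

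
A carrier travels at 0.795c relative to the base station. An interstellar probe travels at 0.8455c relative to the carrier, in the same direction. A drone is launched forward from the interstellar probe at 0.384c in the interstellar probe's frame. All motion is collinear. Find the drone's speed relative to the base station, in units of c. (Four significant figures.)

0.9915c

Apply u = (u'+v)/(1+u'v) twice. Drone in the carrier frame: (0.384+0.8455)/(1+0.384·0.8455) = 1.2295/1.324672 = 0.92815c.
That velocity, transformed to the rest frame of the base station: (0.92815+0.795)/(1+0.92815·0.795) = 1.72315/1.73787925 = 0.99152c.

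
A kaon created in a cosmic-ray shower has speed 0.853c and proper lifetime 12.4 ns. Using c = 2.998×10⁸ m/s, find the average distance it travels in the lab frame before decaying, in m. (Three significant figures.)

β² = 0.727609, so γ = 1/√0.272391 = 1.916.
Lab-frame lifetime: Δt = γτ = 1.916 × 12.4 ns = 23.758 ns.
Distance: d = vΔt = 0.853 × 2.998×10⁸ m/s × 2.3758×10^-8 s = 6.08 m.

6.08 m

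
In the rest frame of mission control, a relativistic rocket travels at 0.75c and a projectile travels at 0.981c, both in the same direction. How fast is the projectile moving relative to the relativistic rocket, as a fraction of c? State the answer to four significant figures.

0.8742c

Transform to the relativistic rocket's frame: u' = (u − v)/(1 − uv/c²).
u' = (0.981 − 0.75)/(1 − 0.981×0.75) = 0.231/0.26425 = 0.87417.
Speed in the relativistic rocket's frame: 0.8742c (in the same direction).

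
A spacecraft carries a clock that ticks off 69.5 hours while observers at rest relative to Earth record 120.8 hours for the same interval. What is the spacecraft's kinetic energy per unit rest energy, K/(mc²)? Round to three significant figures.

The time-dilation ratio gives γ = 120.8/69.5 = 1.73813.
K/(mc²) = γ − 1 = 1.73813 − 1 = 0.738.

0.738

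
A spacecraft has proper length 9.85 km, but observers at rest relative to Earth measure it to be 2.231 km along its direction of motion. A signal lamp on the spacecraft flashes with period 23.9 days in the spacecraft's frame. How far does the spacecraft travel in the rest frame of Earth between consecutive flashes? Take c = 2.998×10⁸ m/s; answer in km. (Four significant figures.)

Length contraction gives γ = L₀/L = 9.85/2.231 = 4.41506.
β = √(1 − 1/γ²) = 0.97401. Lab-frame period = γτ = 4.41506×23.9 days = 105.52 days. Distance = βc × γτ = 0.97401 × 2.998×10⁸ m/s × 9116928 s = 2.6622×10^15 m = 2.662×10^12 km.

2.662×10^12 km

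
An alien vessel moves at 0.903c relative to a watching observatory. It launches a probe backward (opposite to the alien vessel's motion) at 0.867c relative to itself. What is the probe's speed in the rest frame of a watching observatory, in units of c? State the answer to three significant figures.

Relativistic velocity addition: u = (u' + v)/(1 + u'v/c²), with u' = −0.867c and v = 0.903c.
Numerator: −0.867 + 0.903 = 0.036. Denominator: 1 + (−0.867)(0.903) = 0.217099.
u = 0.036/0.217099 = 0.16582, so the speed is 0.166c.

0.166c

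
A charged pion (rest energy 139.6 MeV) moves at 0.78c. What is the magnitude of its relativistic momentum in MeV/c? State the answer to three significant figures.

With β = 0.78, γ = 1/√(1 − 0.78²) = 1/√0.3916 = 1.598.
Momentum: p = γβ·mc = 1.598 × 0.78 × 139.6 MeV/c = 174 MeV/c.

174 MeV/c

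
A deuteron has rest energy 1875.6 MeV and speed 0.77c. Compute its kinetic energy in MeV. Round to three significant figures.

With β = 0.77, γ = 1/√(1 − 0.77²) = 1/√0.4071 = 1.56729.
Kinetic energy: K = (γ − 1)mc² = (1.56729 − 1) × 1875.6 MeV = 0.56729 × 1875.6 = 1060 MeV.

1060 MeV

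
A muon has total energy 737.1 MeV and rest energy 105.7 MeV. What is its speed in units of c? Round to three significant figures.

0.990c

γ = E/(mc²) = 737.1/105.7 = 6.9735.
β = √(1 − 1/γ²) = √(1 − 0.0205636) = √0.9794364 = 0.990.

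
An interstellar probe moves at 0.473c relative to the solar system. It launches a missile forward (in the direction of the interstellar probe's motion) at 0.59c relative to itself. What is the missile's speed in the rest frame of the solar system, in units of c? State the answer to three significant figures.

Relativistic velocity addition: u = (u' + v)/(1 + u'v/c²), with u' = 0.59c and v = 0.473c.
Numerator: 0.59 + 0.473 = 1.063. Denominator: 1 + (0.59)(0.473) = 1.27907.
u = 1.063/1.27907 = 0.83107, so the speed is 0.831c.

0.831c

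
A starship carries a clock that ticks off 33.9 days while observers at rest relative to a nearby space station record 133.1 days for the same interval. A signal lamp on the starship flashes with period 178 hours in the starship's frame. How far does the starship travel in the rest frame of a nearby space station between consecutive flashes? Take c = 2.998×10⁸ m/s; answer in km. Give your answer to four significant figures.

From Δt = γΔτ: γ = 133.1/33.9 = 3.92625.
β = √(1 − 1/γ²) = 0.96702. Lab-frame period = γτ = 3.92625×178 hours = 698.87 hours. Distance = βc × γτ = 0.96702 × 2.998×10⁸ m/s × 2515932 s = 7.2940×10^14 m = 7.294×10^11 km.

7.294×10^11 km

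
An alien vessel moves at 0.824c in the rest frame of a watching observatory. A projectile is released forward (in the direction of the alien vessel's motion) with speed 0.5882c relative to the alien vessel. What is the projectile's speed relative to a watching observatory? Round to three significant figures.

0.951c

In units of c, u = (u' + v)/(1 + u'v) with u' = 0.5882 and v = 0.824.
Numerator: 0.5882 + 0.824 = 1.4122. Denominator: 1 + (0.5882)(0.824) = 1.4846768.
u = 1.4122/1.4846768 = 0.95118, so the speed is 0.951c.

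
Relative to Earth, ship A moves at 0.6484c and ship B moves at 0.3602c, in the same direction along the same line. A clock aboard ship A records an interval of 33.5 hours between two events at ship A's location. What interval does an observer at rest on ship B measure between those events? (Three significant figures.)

The velocity of ship A relative to ship B is (0.6484 − 0.3602)c / (1 − 0.6484×0.3602) = 0.37602c; relative speed 0.37602c.
At |u| = 0.37602c, γ = (1 − 0.141391)^(−1/2) = 1.0792.
The clock on ship A records proper time, so ship B measures Δt = γΔτ = 1.0792 × 33.5 = 36.2 hours.

36.2 hours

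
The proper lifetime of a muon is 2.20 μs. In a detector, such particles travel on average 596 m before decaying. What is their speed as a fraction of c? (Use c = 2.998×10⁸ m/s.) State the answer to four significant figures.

0.6705c

Lab distance = (lab lifetime)·v = γτ·βc, so βγ = d/(cτ) = 596.0/(2.998×10⁸ × 2.200×10^-6) = 0.90363.
With βγ = 0.90363: γ² = 1 + (βγ)² = 1.816547, and β = (βγ)/γ = 0.90363/1.34779 = 0.6705.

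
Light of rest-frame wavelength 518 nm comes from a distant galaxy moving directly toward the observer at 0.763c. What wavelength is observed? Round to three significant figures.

Relativistic Doppler for wavelength: λ_obs = λ_src · √((1−β)/(1+β)).
With β = 0.763: factor = √(0.237/1.763) = 0.36665.
λ_obs = 518 × 0.36665 = 190 nm.

190 nm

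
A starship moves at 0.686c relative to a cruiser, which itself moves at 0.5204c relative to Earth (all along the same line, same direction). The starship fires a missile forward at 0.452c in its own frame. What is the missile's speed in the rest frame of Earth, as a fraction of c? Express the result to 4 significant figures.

First combine the missile and starship (S''→S'): u₁ = (0.452 + 0.686)/(1 + 0.452×0.686) = 1.138/1.310072 = 0.86865.
Then combine with the cruiser (S'→S): u = (0.86865 + 0.5204)/(1 + 0.86865×0.5204) = 1.38905/1.45204546 = 0.95662.

0.9566c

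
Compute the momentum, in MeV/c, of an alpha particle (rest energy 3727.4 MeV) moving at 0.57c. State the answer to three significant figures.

Lorentz factor: γ = (1 − 0.3249)^(−1/2) = 1.2171.
Momentum: p = γβ·mc = 1.2171 × 0.57 × 3727.4 MeV/c = 2590 MeV/c.

2590 MeV/c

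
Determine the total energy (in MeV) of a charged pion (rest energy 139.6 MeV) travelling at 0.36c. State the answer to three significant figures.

γ = 1/√(1 − β²) = 1/√(1 − 0.1296) = 1/√0.8704 = 1/0.932952 = 1.0719.
Total energy: E = γmc² = 1.0719 × 139.6 MeV = 150 MeV.

150 MeV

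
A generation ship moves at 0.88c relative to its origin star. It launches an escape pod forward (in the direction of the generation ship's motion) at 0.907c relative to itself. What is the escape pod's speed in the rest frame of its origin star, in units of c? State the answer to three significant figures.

0.994c

In units of c, u = (u' + v)/(1 + u'v) with u' = 0.907 and v = 0.88.
Numerator: 0.907 + 0.88 = 1.787. Denominator: 1 + (0.907)(0.88) = 1.79816.
u = 1.787/1.79816 = 0.99379, so the speed is 0.994c.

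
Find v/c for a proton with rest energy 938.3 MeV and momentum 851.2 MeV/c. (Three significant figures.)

0.672

βγ = pc/(mc²) = 851.2/938.3 = 0.90717.
Since γ² = 1 + (βγ)² = 1.822957, γ = √1.822957 = 1.35017, and β = (βγ)/γ = 0.90717/1.35017 = 0.672.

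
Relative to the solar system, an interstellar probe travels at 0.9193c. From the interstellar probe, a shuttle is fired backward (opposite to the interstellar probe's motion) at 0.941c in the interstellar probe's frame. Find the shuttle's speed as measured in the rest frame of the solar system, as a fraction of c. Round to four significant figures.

Relativistic velocity addition: u = (u' + v)/(1 + u'v/c²), with u' = −0.941c and v = 0.9193c.
Numerator: −0.941 + 0.9193 = −0.0217. Denominator: 1 + (−0.941)(0.9193) = 0.1349387.
u = −0.0217/0.1349387 = −0.16081, so the speed is 0.1608c.

0.1608c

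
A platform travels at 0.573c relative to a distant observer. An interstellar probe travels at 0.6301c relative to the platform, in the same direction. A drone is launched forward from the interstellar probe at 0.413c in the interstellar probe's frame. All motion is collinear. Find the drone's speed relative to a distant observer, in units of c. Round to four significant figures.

0.9501c

First combine the drone and interstellar probe (S''→S'): u₁ = (0.413 + 0.6301)/(1 + 0.413×0.6301) = 1.0431/1.2602313 = 0.82771.
Then combine with the platform (S'→S): u = (0.82771 + 0.573)/(1 + 0.82771×0.573) = 1.40071/1.47427783 = 0.9501.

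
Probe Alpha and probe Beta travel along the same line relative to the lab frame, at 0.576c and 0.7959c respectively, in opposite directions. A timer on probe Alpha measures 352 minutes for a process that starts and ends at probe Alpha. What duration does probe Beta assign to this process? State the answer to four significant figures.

Speed of probe Alpha in probe Beta's frame: u = (v_A + v_B)/(1 + v_A v_B/c²) = (0.576 + 0.7959)/(1 + 0.576×0.7959) = 1.3719/1.4584384 = 0.94066; |u| = 0.94066c.
At |u| = 0.94066c, γ = (1 − 0.884841)^(−1/2) = 2.9468.
The clock on probe Alpha records proper time, so probe Beta measures Δt = γΔτ = 2.9468 × 352 = 1037 minutes.

1037 minutes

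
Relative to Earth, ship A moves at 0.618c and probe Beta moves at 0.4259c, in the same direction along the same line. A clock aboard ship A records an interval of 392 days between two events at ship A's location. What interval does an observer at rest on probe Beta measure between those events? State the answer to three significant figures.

406 days

Transform ship A's velocity into probe Beta's frame: (0.618 − 0.4259)/(1 − 0.618·0.4259) = 0.1921/0.7367938, so the relative speed is 0.26072c.
γ for this relative speed: γ = 1/√(1 − 0.0679749) = 1.0358.
Ship A's interval is proper; time dilation gives Δt_B = γΔτ = 1.0358 × 392 days = 406 days.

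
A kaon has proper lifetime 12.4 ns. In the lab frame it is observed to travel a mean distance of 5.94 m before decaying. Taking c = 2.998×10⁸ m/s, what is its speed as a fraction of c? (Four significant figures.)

0.8477c

Let x = d/(cτ) = 5.940 m / (2.998×10⁸ m/s × 1.240×10^-8 s) = 1.5978. Since d = βγcτ, x = βγ = β/√(1−β²).
Solving: β² = x²/(1+x²) = 2.55296/3.55296 = 0.718545, so β = 0.8477.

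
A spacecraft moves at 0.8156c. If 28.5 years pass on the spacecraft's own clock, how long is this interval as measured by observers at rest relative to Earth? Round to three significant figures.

With β = 0.8156, γ = 1/√(1 − 0.8156²) = 1/√0.33479664 = 1.7283.
Time dilation: Δt = γ·Δτ = 1.7283 × 28.5 = 49.3 years.

49.3 years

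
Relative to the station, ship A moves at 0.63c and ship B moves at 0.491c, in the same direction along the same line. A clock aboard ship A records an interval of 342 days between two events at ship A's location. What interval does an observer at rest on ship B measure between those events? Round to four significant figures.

Transform ship A's velocity into ship B's frame: (0.63 − 0.491)/(1 − 0.63·0.491) = 0.139/0.69067, so the relative speed is 0.20125c.
γ for this relative speed: γ = 1/√(1 − 0.0405016) = 1.0209.
Ship A's interval is proper; time dilation gives Δt_B = γΔτ = 1.0209 × 342 days = 349.1 days.

349.1 days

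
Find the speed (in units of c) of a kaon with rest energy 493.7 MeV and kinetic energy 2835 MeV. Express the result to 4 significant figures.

0.9889c

K = (γ−1)mc², so γ = 1 + 2835/493.7 = 6.7424.
Then v/c = √(1 − γ⁻²) = √(1 − 0.0219974) = √0.9780026 = 0.9889.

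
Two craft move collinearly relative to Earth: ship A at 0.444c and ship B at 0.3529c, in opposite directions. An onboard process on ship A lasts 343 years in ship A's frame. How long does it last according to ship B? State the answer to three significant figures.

The velocity of ship A relative to ship B is (0.444 + 0.3529)c / (1 + 0.444×0.3529) = 0.68895c; relative speed 0.68895c.
At |u| = 0.68895c, γ = (1 − 0.474652)^(−1/2) = 1.3797.
Ship A's interval is proper; time dilation gives Δt_B = γΔτ = 1.3797 × 343 years = 473 years.

473 years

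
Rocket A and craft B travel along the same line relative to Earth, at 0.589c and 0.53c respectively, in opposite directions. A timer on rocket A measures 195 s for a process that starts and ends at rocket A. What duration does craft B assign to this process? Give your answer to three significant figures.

373 s

Transform rocket A's velocity into craft B's frame: (0.589 + 0.53)/(1 + 0.589·0.53) = 1.119/1.31217, so the relative speed is 0.85279c.
γ for this relative speed: γ = 1/√(1 − 0.727251) = 1.9148.
The clock on rocket A records proper time, so craft B measures Δt = γΔτ = 1.9148 × 195 = 373 s.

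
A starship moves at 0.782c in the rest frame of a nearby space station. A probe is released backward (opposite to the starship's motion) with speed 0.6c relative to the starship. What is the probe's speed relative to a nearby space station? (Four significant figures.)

Relativistic velocity addition: u = (u' + v)/(1 + u'v/c²), with u' = −0.6c and v = 0.782c.
Numerator: −0.6 + 0.782 = 0.182. Denominator: 1 + (−0.6)(0.782) = 0.5308.
u = 0.182/0.5308 = 0.34288, so the speed is 0.3429c.

0.3429c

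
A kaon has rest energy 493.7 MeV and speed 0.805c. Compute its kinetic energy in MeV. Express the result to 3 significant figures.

338 MeV

γ = 1/√(1 − β²) = 1/√(1 − 0.648025) = 1/√0.351975 = 1/0.593275 = 1.68556.
Kinetic energy: K = (γ − 1)mc² = (1.68556 − 1) × 493.7 MeV = 0.68556 × 493.7 = 338 MeV.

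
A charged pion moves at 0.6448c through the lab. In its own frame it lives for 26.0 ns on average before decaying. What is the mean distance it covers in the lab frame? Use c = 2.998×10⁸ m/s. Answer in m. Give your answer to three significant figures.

6.58 m

β² = 0.41576704, so γ = 1/√0.58423296 = 1.3083.
Lab-frame lifetime: Δt = γτ = 1.3083 × 26.0 ns = 34.016 ns.
Distance: d = vΔt = 0.6448 × 2.998×10⁸ m/s × 3.4016×10^-8 s = 6.58 m.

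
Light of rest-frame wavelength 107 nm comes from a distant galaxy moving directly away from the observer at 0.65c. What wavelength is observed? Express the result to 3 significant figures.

232 nm

Relativistic Doppler for wavelength: λ_obs = λ_src · √((1+β)/(1−β)).
With β = 0.65: factor = √(1.65/0.35) = 2.1712.
λ_obs = 107 × 2.1712 = 232 nm.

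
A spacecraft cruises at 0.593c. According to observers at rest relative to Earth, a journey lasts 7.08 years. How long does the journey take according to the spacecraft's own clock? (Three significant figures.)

Lorentz factor: γ = (1 − 0.351649)^(−1/2) = 1.2419.
The spacecraft's clock runs slow as seen from Earth, so Δτ = Δt/γ = 7.08/1.2419 = 5.70 years.

5.70 years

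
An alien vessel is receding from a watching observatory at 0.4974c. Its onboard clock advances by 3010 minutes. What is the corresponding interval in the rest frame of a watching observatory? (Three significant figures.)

With β = 0.4974, γ = 1/√(1 − 0.4974²) = 1/√0.75259324 = 1.1527.
The onboard clock measures proper time, so the interval in the rest frame of a watching observatory is dilated: Δt = γ·Δτ = 1.1527 × 3010 minutes = 3470 minutes.

3470 minutes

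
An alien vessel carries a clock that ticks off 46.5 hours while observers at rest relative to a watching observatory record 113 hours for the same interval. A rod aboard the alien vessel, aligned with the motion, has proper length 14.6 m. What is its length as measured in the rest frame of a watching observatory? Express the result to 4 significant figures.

6.008 m

γ = Δt/Δτ = 113/46.5 = 2.43011.
The rod contracts by the same γ: 14.6 m / 2.43011 = 6.008 m.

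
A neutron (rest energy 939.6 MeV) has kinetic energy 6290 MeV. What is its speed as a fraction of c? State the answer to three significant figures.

0.992c

γ = 1 + K/(mc²) = 1 + 6290/939.6 = 7.6943.
β = √(1 − 1/γ²) = √(1 − 0.0168912) = √0.9831088 = 0.992.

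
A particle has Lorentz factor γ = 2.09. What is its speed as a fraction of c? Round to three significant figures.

0.878c

β = √(1 − 1/γ²) = √(1 − 1/4.3681) = √0.771068 = 0.878.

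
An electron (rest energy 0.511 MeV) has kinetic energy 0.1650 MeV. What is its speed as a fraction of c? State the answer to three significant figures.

0.655c

K = (γ−1)mc², so γ = 1 + 0.1650/0.511 = 1.3229.
Then v/c = √(1 − γ⁻²) = √(1 − 0.571408) = √0.428592 = 0.655.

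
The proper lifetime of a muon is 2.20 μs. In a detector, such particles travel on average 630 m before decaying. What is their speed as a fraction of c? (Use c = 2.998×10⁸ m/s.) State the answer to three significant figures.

0.691c

Lab distance = (lab lifetime)·v = γτ·βc, so βγ = d/(cτ) = 630.0/(2.998×10⁸ × 2.200×10^-6) = 0.95518.
With βγ = 0.95518: γ² = 1 + (βγ)² = 1.912369, and β = (βγ)/γ = 0.95518/1.38288 = 0.691.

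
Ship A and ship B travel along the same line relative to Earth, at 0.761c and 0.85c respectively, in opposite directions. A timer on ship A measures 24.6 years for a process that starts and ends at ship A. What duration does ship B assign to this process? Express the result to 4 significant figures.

Transform ship A's velocity into ship B's frame: (0.761 + 0.85)/(1 + 0.761·0.85) = 1.611/1.64685, so the relative speed is 0.97823c.
γ for this relative speed: γ = 1/√(1 − 0.956934) = 4.8187.
The clock on ship A records proper time, so ship B measures Δt = γΔτ = 4.8187 × 24.6 = 118.5 years.

118.5 years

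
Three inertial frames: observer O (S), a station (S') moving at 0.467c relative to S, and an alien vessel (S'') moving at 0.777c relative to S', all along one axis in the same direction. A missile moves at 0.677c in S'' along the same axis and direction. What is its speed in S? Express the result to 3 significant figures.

Apply u = (u'+v)/(1+u'v) twice. Missile in the station frame: (0.677+0.777)/(1+0.677·0.777) = 1.454/1.526029 = 0.9528c.
That velocity, transformed to the rest frame of observer O: (0.9528+0.467)/(1+0.9528·0.467) = 1.4198/1.4449576 = 0.98259c.

0.983c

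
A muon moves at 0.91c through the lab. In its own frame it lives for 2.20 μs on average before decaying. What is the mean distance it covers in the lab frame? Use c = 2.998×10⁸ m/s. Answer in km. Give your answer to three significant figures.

γ = 1/√(1 − β²) = 1/√(1 − 0.8281) = 1/√0.1719 = 1/0.414608 = 2.4119.
Lab-frame lifetime: Δt = γτ = 2.4119 × 2.20 μs = 5.3062 μs.
Distance: d = vΔt = 0.91 × 2.998×10⁸ m/s × 5.3062×10^-6 s = 1450 m = 1.45 km.

1.45 km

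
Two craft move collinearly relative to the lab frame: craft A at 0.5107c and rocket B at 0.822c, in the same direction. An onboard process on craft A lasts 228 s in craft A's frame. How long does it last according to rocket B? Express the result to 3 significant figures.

Speed of craft A in rocket B's frame: u = (v_A − v_B)/(1 − v_A v_B/c²) = (0.5107 − 0.822)/(1 − 0.5107×0.822) = −0.3113/0.5802046 = −0.53653; |u| = 0.53653c.
At |u| = 0.53653c, γ = (1 − 0.287864)^(−1/2) = 1.185.
The clock on craft A records proper time, so rocket B measures Δt = γΔτ = 1.185 × 228 = 270 s.

270 s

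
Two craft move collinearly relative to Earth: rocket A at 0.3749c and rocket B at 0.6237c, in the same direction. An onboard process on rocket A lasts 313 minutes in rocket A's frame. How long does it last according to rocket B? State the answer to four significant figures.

Speed of rocket A in rocket B's frame: u = (v_A − v_B)/(1 − v_A v_B/c²) = (0.3749 − 0.6237)/(1 − 0.3749×0.6237) = −0.2488/0.76617487 = −0.32473; |u| = 0.32473c.
γ for this relative speed: γ = 1/√(1 − 0.10545) = 1.0573.
The clock on rocket A records proper time, so rocket B measures Δt = γΔτ = 1.0573 × 313 = 330.9 minutes.

330.9 minutes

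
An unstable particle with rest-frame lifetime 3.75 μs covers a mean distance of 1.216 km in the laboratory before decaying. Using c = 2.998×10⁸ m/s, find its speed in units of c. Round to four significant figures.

0.7343c

Lab distance = (lab lifetime)·v = γτ·βc, so βγ = d/(cτ) = 1216/(2.998×10⁸ × 3.750×10^-6) = 1.0816.
With βγ = 1.0816: γ² = 1 + (βγ)² = 2.16986, and β = (βγ)/γ = 1.0816/1.47304 = 0.7343.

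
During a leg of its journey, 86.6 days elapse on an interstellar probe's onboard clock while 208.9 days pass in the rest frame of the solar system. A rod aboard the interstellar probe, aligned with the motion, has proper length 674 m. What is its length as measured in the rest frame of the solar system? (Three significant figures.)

The time-dilation ratio gives γ = 208.9/86.6 = 2.41224.
L = L₀/γ = 674/2.41224 = 279 m.

279 m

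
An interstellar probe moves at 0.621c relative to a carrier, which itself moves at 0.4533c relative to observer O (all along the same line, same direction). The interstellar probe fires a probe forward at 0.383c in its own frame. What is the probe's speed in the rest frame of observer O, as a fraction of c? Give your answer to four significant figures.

0.9245c

First combine the probe and interstellar probe (S''→S'): u₁ = (0.383 + 0.621)/(1 + 0.383×0.621) = 1.004/1.237843 = 0.81109.
Then combine with the carrier (S'→S): u = (0.81109 + 0.4533)/(1 + 0.81109×0.4533) = 1.26439/1.367667097 = 0.92449.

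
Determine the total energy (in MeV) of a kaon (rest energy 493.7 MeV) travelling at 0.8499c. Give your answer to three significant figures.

937 MeV

Lorentz factor: γ = (1 − 0.72233001)^(−1/2) = 1.8977.
Total energy: E = γmc² = 1.8977 × 493.7 MeV = 937 MeV.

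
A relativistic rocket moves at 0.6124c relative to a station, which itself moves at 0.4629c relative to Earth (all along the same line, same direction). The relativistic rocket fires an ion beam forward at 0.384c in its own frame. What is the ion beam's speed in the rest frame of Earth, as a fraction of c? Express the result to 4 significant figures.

Compose velocities in two stages. Stage 1 (into S'): u₁ = (0.384+0.6124)/(1+0.384×0.6124) = 0.8067.
Stage 2 (into S): u = (0.8067+0.4629)/(1+0.8067×0.4629) = 0.92441, so the speed is 0.9244c.

0.9244c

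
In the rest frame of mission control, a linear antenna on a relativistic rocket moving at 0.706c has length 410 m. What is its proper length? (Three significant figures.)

β² = 0.498436, so γ = 1/√0.501564 = 1.412.
Proper length: L₀ = γ·L = 1.412 × 410 = 579 m.

579 m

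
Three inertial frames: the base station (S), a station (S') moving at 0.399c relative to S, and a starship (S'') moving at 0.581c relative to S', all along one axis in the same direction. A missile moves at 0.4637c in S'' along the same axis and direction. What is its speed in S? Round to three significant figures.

0.920c

Apply u = (u'+v)/(1+u'v) twice. Missile in the station frame: (0.4637+0.581)/(1+0.4637·0.581) = 1.0447/1.2694097 = 0.82298c.
That velocity, transformed to the rest frame of the base station: (0.82298+0.399)/(1+0.82298·0.399) = 1.22198/1.32836902 = 0.91991c.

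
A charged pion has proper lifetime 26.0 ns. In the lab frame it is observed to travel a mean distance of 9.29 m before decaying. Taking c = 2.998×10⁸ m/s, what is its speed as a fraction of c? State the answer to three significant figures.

0.766c

Let x = d/(cτ) = 9.290 m / (2.998×10⁸ m/s × 2.600×10^-8 s) = 1.1918. Since d = βγcτ, x = βγ = β/√(1−β²).
Solving: β² = x²/(1+x²) = 1.42039/2.42039 = 0.586843, so β = 0.766.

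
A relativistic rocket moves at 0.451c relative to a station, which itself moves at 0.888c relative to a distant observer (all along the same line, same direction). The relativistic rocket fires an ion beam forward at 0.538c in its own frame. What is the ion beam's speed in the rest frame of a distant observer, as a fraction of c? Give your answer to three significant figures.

0.987c

Compose velocities in two stages. Stage 1 (into S'): u₁ = (0.538+0.451)/(1+0.538×0.451) = 0.79589.
Stage 2 (into S): u = (0.79589+0.888)/(1+0.79589×0.888) = 0.98661, so the speed is 0.987c.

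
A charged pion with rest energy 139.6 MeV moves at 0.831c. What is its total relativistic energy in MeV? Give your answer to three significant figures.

251 MeV

γ = 1/√(1 − β²) = 1/√(1 − 0.690561) = 1/√0.309439 = 1/0.556272 = 1.7977.
Total energy: E = γmc² = 1.7977 × 139.6 MeV = 251 MeV.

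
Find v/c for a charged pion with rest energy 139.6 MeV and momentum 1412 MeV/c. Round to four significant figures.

βγ = pc/(mc²) = 1412/139.6 = 10.115.
Since γ² = 1 + (βγ)² = 103.313, γ = √103.313 = 10.1643, and β = (βγ)/γ = 10.115/10.1643 = 0.9951.

0.9951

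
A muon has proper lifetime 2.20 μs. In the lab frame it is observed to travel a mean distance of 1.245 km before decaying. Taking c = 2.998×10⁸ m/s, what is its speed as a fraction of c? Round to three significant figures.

Lab distance = (lab lifetime)·v = γτ·βc, so βγ = d/(cτ) = 1245/(2.998×10⁸ × 2.200×10^-6) = 1.8876.
With βγ = 1.8876: γ² = 1 + (βγ)² = 4.56303, and β = (βγ)/γ = 1.8876/2.13612 = 0.884.

0.884c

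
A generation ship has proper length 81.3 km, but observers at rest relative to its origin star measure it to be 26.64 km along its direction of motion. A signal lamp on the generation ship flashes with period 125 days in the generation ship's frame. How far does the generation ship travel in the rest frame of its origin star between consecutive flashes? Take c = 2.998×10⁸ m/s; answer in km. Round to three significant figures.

9.34×10^12 km

Length contraction gives γ = L₀/L = 81.3/26.64 = 3.0518.
β = √(1 − 1/γ²) = 0.94479. Lab-frame period = γτ = 3.0518×125 days = 381.48 days. Distance = βc × γτ = 0.94479 × 2.998×10⁸ m/s × 32959872 s = 9.3358×10^15 m = 9.34×10^12 km.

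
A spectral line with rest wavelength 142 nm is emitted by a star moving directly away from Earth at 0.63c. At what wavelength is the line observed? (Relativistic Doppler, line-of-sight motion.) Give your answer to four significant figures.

298.0 nm

Relativistic Doppler for wavelength: λ_obs = λ_src · √((1+β)/(1−β)).
With β = 0.63: factor = √(1.63/0.37) = 2.0989.
λ_obs = 142 × 2.0989 = 298.0 nm.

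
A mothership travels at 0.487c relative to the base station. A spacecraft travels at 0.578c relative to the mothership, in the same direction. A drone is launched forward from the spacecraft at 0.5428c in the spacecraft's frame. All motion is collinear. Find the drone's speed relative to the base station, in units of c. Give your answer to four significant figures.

First combine the drone and spacecraft (S''→S'): u₁ = (0.5428 + 0.578)/(1 + 0.5428×0.578) = 1.1208/1.3137384 = 0.85314.
Then combine with the mothership (S'→S): u = (0.85314 + 0.487)/(1 + 0.85314×0.487) = 1.34014/1.41547918 = 0.94677.

0.9468c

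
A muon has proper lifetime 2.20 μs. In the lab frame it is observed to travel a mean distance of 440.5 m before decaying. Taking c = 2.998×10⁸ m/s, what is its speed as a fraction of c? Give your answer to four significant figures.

0.5554c

d = βγcτ ⇒ βγ = d/(cτ) = 440.5 m / (659.56 m) = 0.66787.
β = (βγ)/√(1+(βγ)²) = 0.66787/√1.44605 = 0.5554.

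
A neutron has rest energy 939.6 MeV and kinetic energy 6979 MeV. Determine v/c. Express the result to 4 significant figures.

0.9929

K = (γ−1)mc², so γ = 1 + 6979/939.6 = 8.4276.
Then v/c = √(1 − γ⁻²) = √(1 − 0.0140797) = √0.9859203 = 0.9929.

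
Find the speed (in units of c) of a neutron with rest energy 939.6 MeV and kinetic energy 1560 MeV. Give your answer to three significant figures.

0.927c

γ = 1 + K/(mc²) = 1 + 1560/939.6 = 2.6603.
β = √(1 − 1/γ²) = √(1 − 0.141299) = √0.858701 = 0.927.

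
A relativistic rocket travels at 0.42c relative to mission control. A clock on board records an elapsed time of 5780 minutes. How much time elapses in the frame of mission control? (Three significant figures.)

6370 minutes

γ = 1/√(1 − β²) = 1/√(1 − 0.1764) = 1/√0.8236 = 1/0.907524 = 1.1019.
The onboard clock measures proper time, so the interval in the rest frame of mission control is dilated: Δt = γ·Δτ = 1.1019 × 5780 minutes = 6370 minutes.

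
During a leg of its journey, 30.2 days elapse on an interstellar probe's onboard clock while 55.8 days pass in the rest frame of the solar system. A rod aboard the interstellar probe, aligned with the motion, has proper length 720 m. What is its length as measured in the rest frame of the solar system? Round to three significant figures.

From Δt = γΔτ: γ = 55.8/30.2 = 1.84768.
L = L₀/γ = 720/1.84768 = 390 m.

390 m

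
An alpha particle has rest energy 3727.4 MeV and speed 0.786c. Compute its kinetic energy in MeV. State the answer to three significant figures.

Lorentz factor: γ = (1 − 0.617796)^(−1/2) = 1.61753.
Kinetic energy: K = (γ − 1)mc² = (1.61753 − 1) × 3727.4 MeV = 0.61753 × 3727.4 = 2300 MeV.

2300 MeV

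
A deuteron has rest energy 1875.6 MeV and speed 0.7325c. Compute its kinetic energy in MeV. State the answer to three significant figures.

880 MeV

With β = 0.7325, γ = 1/√(1 − 0.7325²) = 1/√0.46344375 = 1.46893.
Kinetic energy: K = (γ − 1)mc² = (1.46893 − 1) × 1875.6 MeV = 0.46893 × 1875.6 = 880 MeV.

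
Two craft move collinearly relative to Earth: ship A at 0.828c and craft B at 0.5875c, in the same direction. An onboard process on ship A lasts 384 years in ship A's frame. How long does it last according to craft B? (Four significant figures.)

Speed of ship A in craft B's frame: u = (v_A − v_B)/(1 − v_A v_B/c²) = (0.828 − 0.5875)/(1 − 0.828×0.5875) = 0.2405/0.51355 = 0.46831; |u| = 0.46831c.
At |u| = 0.46831c, γ = (1 − 0.219314)^(−1/2) = 1.1318.
Ship A's interval is proper; time dilation gives Δt_B = γΔτ = 1.1318 × 384 years = 434.6 years.

434.6 years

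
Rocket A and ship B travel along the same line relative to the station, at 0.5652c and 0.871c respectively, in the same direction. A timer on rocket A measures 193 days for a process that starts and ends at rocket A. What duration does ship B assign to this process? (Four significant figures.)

The velocity of rocket A relative to ship B is (0.5652 − 0.871)c / (1 − 0.5652×0.871) = −0.60231c; relative speed 0.60231c.
At |u| = 0.60231c, γ = (1 − 0.362777)^(−1/2) = 1.2527.
Rocket A's interval is proper; time dilation gives Δt_B = γΔτ = 1.2527 × 193 days = 241.8 days.

241.8 days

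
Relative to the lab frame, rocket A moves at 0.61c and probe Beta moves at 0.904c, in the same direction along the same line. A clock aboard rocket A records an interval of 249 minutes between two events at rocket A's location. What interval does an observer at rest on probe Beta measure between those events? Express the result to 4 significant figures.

The velocity of rocket A relative to probe Beta is (0.61 − 0.904)c / (1 − 0.61×0.904) = −0.65543c; relative speed 0.65543c.
γ for this relative speed: γ = 1/√(1 − 0.429588) = 1.3241.
Rocket A's interval is proper; time dilation gives Δt_B = γΔτ = 1.3241 × 249 minutes = 329.7 minutes.

329.7 minutes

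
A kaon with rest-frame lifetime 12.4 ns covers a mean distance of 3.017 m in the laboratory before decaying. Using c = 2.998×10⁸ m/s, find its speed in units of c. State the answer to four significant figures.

0.6302c

d = βγcτ ⇒ βγ = d/(cτ) = 3.017 m / (3.71752 m) = 0.81156.
β = (βγ)/√(1+(βγ)²) = 0.81156/√1.65863 = 0.6302.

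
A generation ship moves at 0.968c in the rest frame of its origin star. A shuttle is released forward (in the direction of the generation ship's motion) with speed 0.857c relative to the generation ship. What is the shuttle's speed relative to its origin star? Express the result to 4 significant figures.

In units of c, u = (u' + v)/(1 + u'v) with u' = 0.857 and v = 0.968.
Numerator: 0.857 + 0.968 = 1.825. Denominator: 1 + (0.857)(0.968) = 1.829576.
u = 1.825/1.829576 = 0.9975, so the speed is 0.9975c.

0.9975c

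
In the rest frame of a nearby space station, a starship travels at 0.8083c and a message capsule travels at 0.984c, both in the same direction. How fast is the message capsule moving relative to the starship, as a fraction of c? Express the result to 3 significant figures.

0.859c

Transform to the starship's frame: u' = (u − v)/(1 − uv/c²).
u' = (0.984 − 0.8083)/(1 − 0.984×0.8083) = 0.1757/0.2046328 = 0.85861.
Speed in the starship's frame: 0.859c (in the same direction).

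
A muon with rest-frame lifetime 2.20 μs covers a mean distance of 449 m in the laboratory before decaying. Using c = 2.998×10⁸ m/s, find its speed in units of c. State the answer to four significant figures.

0.5627c

Lab distance = (lab lifetime)·v = γτ·βc, so βγ = d/(cτ) = 449.0/(2.998×10⁸ × 2.200×10^-6) = 0.68076.
With βγ = 0.68076: γ² = 1 + (βγ)² = 1.463434, and β = (βγ)/γ = 0.68076/1.20972 = 0.5627.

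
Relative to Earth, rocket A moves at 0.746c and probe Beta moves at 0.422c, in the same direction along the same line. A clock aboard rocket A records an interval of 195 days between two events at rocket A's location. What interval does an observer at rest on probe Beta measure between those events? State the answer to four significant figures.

The velocity of rocket A relative to probe Beta is (0.746 − 0.422)c / (1 − 0.746×0.422) = 0.47286c; relative speed 0.47286c.
γ for this relative speed: γ = 1/√(1 − 0.223597) = 1.1349.
Rocket A's interval is proper; time dilation gives Δt_B = γΔτ = 1.1349 × 195 days = 221.3 days.

221.3 days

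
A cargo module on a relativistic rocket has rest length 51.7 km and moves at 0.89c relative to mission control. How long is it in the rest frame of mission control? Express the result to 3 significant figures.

23.6 km

Lorentz factor: γ = (1 − 0.7921)^(−1/2) = 2.1932.
Along the direction of motion the measured length is L₀/γ = 51.7/2.1932 = 23.6 km.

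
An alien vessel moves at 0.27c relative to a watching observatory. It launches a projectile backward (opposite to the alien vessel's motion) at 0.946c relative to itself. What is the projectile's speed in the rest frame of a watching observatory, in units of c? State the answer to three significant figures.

0.908c

In units of c, u = (u' + v)/(1 + u'v) with u' = −0.946 and v = 0.27.
Numerator: −0.946 + 0.27 = −0.676. Denominator: 1 + (−0.946)(0.27) = 0.74458.
u = −0.676/0.74458 = −0.90789, so the speed is 0.908c.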